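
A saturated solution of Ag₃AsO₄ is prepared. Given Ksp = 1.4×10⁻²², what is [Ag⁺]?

Ag₃AsO₄(s) ⇌ 3 Ag⁺(aq) + AsO₄³⁻(aq)
With molar solubility s: [Ag⁺] = 3s, [AsO₄³⁻] = s.
Ksp = [Ag⁺]^3[AsO₄³⁻] = (3s)^3 · s = 27s^4 = 1.4×10⁻²²
s = 1.5×10⁻⁶ M
[Ag⁺] = 3s = 4.5×10⁻⁶ M

4.5×10⁻⁶ M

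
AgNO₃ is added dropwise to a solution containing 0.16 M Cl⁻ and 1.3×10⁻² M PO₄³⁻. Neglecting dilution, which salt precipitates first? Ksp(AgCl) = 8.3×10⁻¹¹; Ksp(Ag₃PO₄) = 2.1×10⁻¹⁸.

AgCl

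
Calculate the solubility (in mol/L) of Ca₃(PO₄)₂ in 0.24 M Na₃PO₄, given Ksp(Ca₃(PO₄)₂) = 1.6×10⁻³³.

Ca₃(PO₄)₂(s) ⇌ 3 Ca²⁺(aq) + 2 PO₄³⁻(aq)
PO₄³⁻ is already present at 0.24 M. If s mol/L of Ca₃(PO₄)₂ dissolves, [Ca²⁺] = 3s while [PO₄³⁻] ≈ 0.24 M.
Ksp = [Ca²⁺]^3[PO₄³⁻]^2 = (3s)^3(0.24)^2
(3s)^3 = 1.6×10⁻³³ / (0.24)^2 = 2.8×10⁻³²
s = 1.0×10⁻¹¹ M

1.0×10⁻¹¹ M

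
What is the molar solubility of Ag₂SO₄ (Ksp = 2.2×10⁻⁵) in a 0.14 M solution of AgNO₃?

1.1×10⁻³ M

Ag₂SO₄(s) ⇌ 2 Ag⁺(aq) + SO₄²⁻(aq)
With Ag⁺ already at 0.14 M and s small, take [Ag⁺] ≈ 0.14 M and [SO₄²⁻] = s.
Ksp = [Ag⁺]^2[SO₄²⁻] = (0.14)^2s
s = 2.2×10⁻⁵ / (0.14)^2 = 1.1×10⁻³
s = 1.1×10⁻³ M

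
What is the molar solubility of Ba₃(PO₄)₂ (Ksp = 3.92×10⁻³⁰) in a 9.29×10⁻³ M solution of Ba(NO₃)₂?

1.11×10⁻¹² M

Ba₃(PO₄)₂(s) ⇌ 3 Ba²⁺(aq) + 2 PO₄³⁻(aq)
Ba²⁺ is already present at 9.29×10⁻³ M. If s mol/L of Ba₃(PO₄)₂ dissolves, [PO₄³⁻] = 2s while [Ba²⁺] ≈ 9.29×10⁻³ M.
Ksp = [Ba²⁺]^3[PO₄³⁻]^2 = (9.29×10⁻³)^3(2s)^2
(2s)^2 = 3.92×10⁻³⁰ / (9.29×10⁻³)^3 = 4.89×10⁻²⁴
s = 1.11×10⁻¹² M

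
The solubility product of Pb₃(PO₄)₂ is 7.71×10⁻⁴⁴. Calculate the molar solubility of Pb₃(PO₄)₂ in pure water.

Pb₃(PO₄)₂(s) ⇌ 3 Pb²⁺(aq) + 2 PO₄³⁻(aq)
Call the molar solubility s, so that [Pb²⁺] = 3s and [PO₄³⁻] = 2s.
Ksp = [Pb²⁺]^3[PO₄³⁻]^2 = (3s)^3 · (2s)^2 = 108s^5
108s^5 = 7.71×10⁻⁴⁴  ⇒  s^5 = 7.14×10⁻⁴⁶
s = 9.35×10⁻¹⁰ mol L⁻¹

9.35×10⁻¹⁰ M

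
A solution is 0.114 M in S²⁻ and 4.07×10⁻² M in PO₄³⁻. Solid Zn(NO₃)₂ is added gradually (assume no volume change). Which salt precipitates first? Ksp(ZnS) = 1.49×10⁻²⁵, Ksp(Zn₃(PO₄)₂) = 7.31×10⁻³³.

A salt starts to precipitate once the ion product Q reaches its Ksp.
For ZnS: [Zn²⁺] = (Ksp/[S²⁻]) = 1.31×10⁻²⁴ M
For Zn₃(PO₄)₂: [Zn²⁺] = (Ksp/[PO₄³⁻]^2)^(1/3) = 1.64×10⁻¹⁰ M
Since ZnS needs less Zn²⁺ to reach saturation, it precipitates first.

ZnS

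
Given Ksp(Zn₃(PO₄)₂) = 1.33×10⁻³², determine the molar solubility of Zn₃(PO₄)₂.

Zn₃(PO₄)₂(s) ⇌ 3 Zn²⁺(aq) + 2 PO₄³⁻(aq)
If s mol/L of Zn₃(PO₄)₂ dissolves, [Zn²⁺] = 3s and [PO₄³⁻] = 2s.
Ksp = [Zn²⁺]^3[PO₄³⁻]^2 = (3s)^3 · (2s)^2 = 108s^5
108s^5 = 1.33×10⁻³²  ⇒  s^5 = 1.23×10⁻³⁴
s = 1.65×10⁻⁷ mol L⁻¹

1.65×10⁻⁷ M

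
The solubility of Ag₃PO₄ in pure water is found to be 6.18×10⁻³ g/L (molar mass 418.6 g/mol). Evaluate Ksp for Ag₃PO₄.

Ksp = 1.28×10⁻¹⁸

s = (6.18×10⁻³ g L⁻¹)/(418.6 g mol⁻¹) = 1.4763×10⁻⁵ M
Ag₃PO₄(s) ⇌ 3 Ag⁺(aq) + PO₄³⁻(aq)
If s mol/L of Ag₃PO₄ dissolves, [Ag⁺] = 3s and [PO₄³⁻] = s.
Ksp = [Ag⁺]^3[PO₄³⁻] = (3s)^3 · s = 27s^4
Ksp = 27 × (1.4763×10⁻⁵)^4 = 1.28×10⁻¹⁸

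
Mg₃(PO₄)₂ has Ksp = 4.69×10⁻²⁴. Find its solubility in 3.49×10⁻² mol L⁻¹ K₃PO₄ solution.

Mg₃(PO₄)₂(s) ⇌ 3 Mg²⁺(aq) + 2 PO₄³⁻(aq)
The solution already contains PO₄³⁻ at 3.49×10⁻² mol L⁻¹. Let s be the molar solubility of Mg₃(PO₄)₂.
[PO₄³⁻] ≈ 3.49×10⁻² mol L⁻¹ (common ion dominates); [Mg²⁺] = 3s.
Ksp = [Mg²⁺]^3[PO₄³⁻]^2 = (3s)^3(3.49×10⁻²)^2
(3s)^3 = 4.69×10⁻²⁴ / (3.49×10⁻²)^2 = 3.85×10⁻²¹
s = 5.22×10⁻⁸ mol L⁻¹

5.22×10⁻⁸ M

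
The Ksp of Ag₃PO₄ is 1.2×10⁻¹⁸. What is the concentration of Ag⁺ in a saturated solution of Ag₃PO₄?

Ag₃PO₄(s) ⇌ 3 Ag⁺(aq) + PO₄³⁻(aq)
For each mole of Ag₃PO₄ that dissolves per liter, [Ag⁺] = 3s and [PO₄³⁻] = s; let s denote this solubility.
Ksp = [Ag⁺]^3[PO₄³⁻] = (3s)^3 · s = 27s^4 = 1.2×10⁻¹⁸
s = 1.5×10⁻⁵ mol L⁻¹
[Ag⁺] = 3s = 4.4×10⁻⁵ mol L⁻¹

4.4×10⁻⁵ M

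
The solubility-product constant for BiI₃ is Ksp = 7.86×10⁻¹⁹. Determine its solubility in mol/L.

1.31×10⁻⁵ M

BiI₃(s) ⇌ Bi³⁺(aq) + 3 I⁻(aq)
For each mole of BiI₃ that dissolves per liter, [Bi³⁺] = s and [I⁻] = 3s; let s denote this solubility.
Ksp = [Bi³⁺][I⁻]^3 = s · (3s)^3 = 27s^4
27s^4 = 7.86×10⁻¹⁹  ⇒  s^4 = 2.91×10⁻²⁰
Taking the 4th root, s = 1.31×10⁻⁵ M.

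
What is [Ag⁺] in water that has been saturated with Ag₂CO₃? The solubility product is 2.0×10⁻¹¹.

3.4×10⁻⁴ M

Ag₂CO₃(s) ⇌ 2 Ag⁺(aq) + CO₃²⁻(aq)
If s mol/L of Ag₂CO₃ dissolves, [Ag⁺] = 2s and [CO₃²⁻] = s.
Ksp = [Ag⁺]^2[CO₃²⁻] = (2s)^2 · s = 4s^3 = 2.0×10⁻¹¹
s = 1.7×10⁻⁴ M
[Ag⁺] = 2s = 3.4×10⁻⁴ M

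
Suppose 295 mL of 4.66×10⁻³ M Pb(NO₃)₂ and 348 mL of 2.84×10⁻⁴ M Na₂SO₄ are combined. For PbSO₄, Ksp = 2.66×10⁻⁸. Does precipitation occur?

Yes

The combined volume is 643 mL.
[Pb²⁺] = (4.66×10⁻³)(295)/643 = 2.14×10⁻³ M
[SO₄²⁻] = (2.84×10⁻⁴)(348)/643 = 1.54×10⁻⁴ M
Q = [Pb²⁺][SO₄²⁻] = 3.29×10⁻⁷
Since Q (3.29×10⁻⁷) exceeds Ksp (2.66×10⁻⁸), PbSO₄ will precipitate.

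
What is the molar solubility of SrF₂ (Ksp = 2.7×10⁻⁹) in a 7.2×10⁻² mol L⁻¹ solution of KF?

SrF₂(s) ⇌ Sr²⁺(aq) + 2 F⁻(aq)
The solution already contains F⁻ at 7.2×10⁻² mol L⁻¹. Let s be the molar solubility of SrF₂.
[F⁻] ≈ 7.2×10⁻² mol L⁻¹ (common ion dominates); [Sr²⁺] = s.
Ksp = [Sr²⁺][F⁻]^2 = s(7.2×10⁻²)^2
s = 2.7×10⁻⁹ / (7.2×10⁻²)^2 = 5.2×10⁻⁷
s = 5.2×10⁻⁷ mol L⁻¹

5.2×10⁻⁷ M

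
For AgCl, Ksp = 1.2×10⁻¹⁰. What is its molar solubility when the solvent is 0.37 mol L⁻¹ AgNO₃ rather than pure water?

3.2×10⁻¹⁰ M

AgCl(s) ⇌ Ag⁺(aq) + Cl⁻(aq)
The solution already contains Ag⁺ at 0.37 mol L⁻¹. Let s be the molar solubility of AgCl.
[Ag⁺] ≈ 0.37 mol L⁻¹ (common ion dominates); [Cl⁻] = s.
Ksp = [Ag⁺][Cl⁻] = (0.37)s
s = 1.2×10⁻¹⁰ / (0.37) = 3.2×10⁻¹⁰
s = 3.2×10⁻¹⁰ mol L⁻¹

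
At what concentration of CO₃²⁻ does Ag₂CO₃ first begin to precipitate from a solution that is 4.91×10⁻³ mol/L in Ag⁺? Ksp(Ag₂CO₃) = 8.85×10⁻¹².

3.67×10⁻⁷ M

Precipitation begins when Q = Ksp.
Ag₂CO₃(s) ⇌ 2 Ag⁺(aq) + CO₃²⁻(aq)
Ksp = [Ag⁺]^2[CO₃²⁻] = [CO₃²⁻](4.91×10⁻³)^2
[CO₃²⁻] = 8.85×10⁻¹² / (4.91×10⁻³)^2 = 3.67×10⁻⁷
[CO₃²⁻] = 3.67×10⁻⁷ mol/L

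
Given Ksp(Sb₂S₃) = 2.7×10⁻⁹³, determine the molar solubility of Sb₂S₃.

Sb₂S₃(s) ⇌ 2 Sb³⁺(aq) + 3 S²⁻(aq)
If s mol/L of Sb₂S₃ dissolves, [Sb³⁺] = 2s and [S²⁻] = 3s.
Ksp = [Sb³⁺]^2[S²⁻]^3 = (2s)^2 · (3s)^3 = 108s^5
108s^5 = 2.7×10⁻⁹³  ⇒  s^5 = 2.5×10⁻⁹⁵
s = (2.5×10⁻⁹⁵)^(1/5) = 1.2×10⁻¹⁹ M

1.2×10⁻¹⁹ M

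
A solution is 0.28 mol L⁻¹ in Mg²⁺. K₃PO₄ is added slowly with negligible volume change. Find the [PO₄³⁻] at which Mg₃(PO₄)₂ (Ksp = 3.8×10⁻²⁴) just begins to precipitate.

1.3×10⁻¹¹ M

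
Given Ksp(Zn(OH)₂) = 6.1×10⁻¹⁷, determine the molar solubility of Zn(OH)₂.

Zn(OH)₂(s) ⇌ Zn²⁺(aq) + 2 OH⁻(aq)
If s mol/L of Zn(OH)₂ dissolves, [Zn²⁺] = s and [OH⁻] = 2s.
Ksp = [Zn²⁺][OH⁻]^2 = s · (2s)^2 = 4s^3
4s^3 = 6.1×10⁻¹⁷  ⇒  s^3 = 1.5×10⁻¹⁷
Taking the 3rd root, s = 2.5×10⁻⁶ M.

2.5×10⁻⁶ M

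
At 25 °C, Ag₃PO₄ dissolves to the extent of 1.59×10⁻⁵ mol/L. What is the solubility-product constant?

Ksp = 1.73×10⁻¹⁸

Ag₃PO₄(s) ⇌ 3 Ag⁺(aq) + PO₄³⁻(aq)
For each mole of Ag₃PO₄ that dissolves per liter, [Ag⁺] = 3s and [PO₄³⁻] = s; let s denote this solubility.
Ksp = [Ag⁺]^3[PO₄³⁻] = (3s)^3 · s = 27s^4
Ksp = 27 × (1.59×10⁻⁵)^4 = 1.73×10⁻¹⁸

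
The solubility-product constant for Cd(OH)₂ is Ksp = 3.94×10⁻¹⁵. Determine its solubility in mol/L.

9.95×10⁻⁶ M

Cd(OH)₂(s) ⇌ Cd²⁺(aq) + 2 OH⁻(aq)
Let s be the molar solubility. Then [Cd²⁺] = s and [OH⁻] = 2s.
Ksp = [Cd²⁺][OH⁻]^2 = s · (2s)^2 = 4s^3
4s^3 = 3.94×10⁻¹⁵  ⇒  s^3 = 9.85×10⁻¹⁶
s = (9.85×10⁻¹⁶)^(1/3) = 9.95×10⁻⁶ mol/L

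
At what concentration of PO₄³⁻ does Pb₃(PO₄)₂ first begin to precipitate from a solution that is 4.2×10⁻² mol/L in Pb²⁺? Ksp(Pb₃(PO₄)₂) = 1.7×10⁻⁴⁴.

Precipitation of each salt begins when its ion product equals Ksp.
Pb₃(PO₄)₂(s) ⇌ 3 Pb²⁺(aq) + 2 PO₄³⁻(aq)
Ksp = [Pb²⁺]^3[PO₄³⁻]^2 = [PO₄³⁻]^2(4.2×10⁻²)^3
[PO₄³⁻]^2 = 1.7×10⁻⁴⁴ / (4.2×10⁻²)^3 = 2.3×10⁻⁴⁰
[PO₄³⁻] = 1.5×10⁻²⁰ mol/L

1.5×10⁻²⁰ M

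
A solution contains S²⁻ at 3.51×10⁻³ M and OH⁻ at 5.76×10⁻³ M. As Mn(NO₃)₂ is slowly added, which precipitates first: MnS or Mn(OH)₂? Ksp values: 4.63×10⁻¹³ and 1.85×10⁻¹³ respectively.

Each salt precipitates once Q = Ksp for that salt.
For MnS: [Mn²⁺] = (Ksp/[S²⁻]) = 1.32×10⁻¹⁰ M
For Mn(OH)₂: [Mn²⁺] = (Ksp/[OH⁻]^2) = 5.58×10⁻⁹ M
MnS requires the lower [Mn²⁺], so it precipitates first.

MnS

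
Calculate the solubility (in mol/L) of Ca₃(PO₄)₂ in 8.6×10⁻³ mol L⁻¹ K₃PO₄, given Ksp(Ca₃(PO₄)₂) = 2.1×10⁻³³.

1.0×10⁻¹⁰ M

Ca₃(PO₄)₂(s) ⇌ 3 Ca²⁺(aq) + 2 PO₄³⁻(aq)
PO₄³⁻ is already present at 8.6×10⁻³ mol L⁻¹. If s mol/L of Ca₃(PO₄)₂ dissolves, [Ca²⁺] = 3s while [PO₄³⁻] ≈ 8.6×10⁻³ mol L⁻¹.
Ksp = [Ca²⁺]^3[PO₄³⁻]^2 = (3s)^3(8.6×10⁻³)^2
(3s)^3 = 2.1×10⁻³³ / (8.6×10⁻³)^2 = 2.8×10⁻²⁹
s = 1.0×10⁻¹⁰ mol L⁻¹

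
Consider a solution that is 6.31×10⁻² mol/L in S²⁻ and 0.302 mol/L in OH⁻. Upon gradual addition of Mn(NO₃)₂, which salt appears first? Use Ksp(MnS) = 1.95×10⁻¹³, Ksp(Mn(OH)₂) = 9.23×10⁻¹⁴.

Mn(OH)₂

Precipitation begins when Q = Ksp.
For MnS: [Mn²⁺] = (Ksp/[S²⁻]) = 3.09×10⁻¹² mol/L
For Mn(OH)₂: [Mn²⁺] = (Ksp/[OH⁻]^2) = 1.01×10⁻¹² mol/L
Since Mn(OH)₂ needs less Mn²⁺ to reach saturation, it precipitates first.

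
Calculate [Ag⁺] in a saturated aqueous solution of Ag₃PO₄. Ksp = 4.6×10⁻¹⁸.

Ag₃PO₄(s) ⇌ 3 Ag⁺(aq) + PO₄³⁻(aq)
If s mol/L of Ag₃PO₄ dissolves, [Ag⁺] = 3s and [PO₄³⁻] = s.
Ksp = [Ag⁺]^3[PO₄³⁻] = (3s)^3 · s = 27s^4 = 4.6×10⁻¹⁸
s = 2.0×10⁻⁵ mol/L
[Ag⁺] = 3s = 6.1×10⁻⁵ mol/L

6.1×10⁻⁵ M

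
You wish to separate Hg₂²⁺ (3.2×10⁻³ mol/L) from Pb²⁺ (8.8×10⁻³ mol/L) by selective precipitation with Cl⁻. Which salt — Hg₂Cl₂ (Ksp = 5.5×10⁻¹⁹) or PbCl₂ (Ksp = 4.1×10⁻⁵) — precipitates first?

Hg₂Cl₂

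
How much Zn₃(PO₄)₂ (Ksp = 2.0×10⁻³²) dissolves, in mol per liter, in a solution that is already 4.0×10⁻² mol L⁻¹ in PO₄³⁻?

Zn₃(PO₄)₂(s) ⇌ 3 Zn²⁺(aq) + 2 PO₄³⁻(aq)
Let s be the solubility of Zn₃(PO₄)₂ here. The common ion gives [PO₄³⁻] ≈ 4.0×10⁻² mol L⁻¹, and [Zn²⁺] = 3s.
Ksp = [Zn²⁺]^3[PO₄³⁻]^2 = (3s)^3(4.0×10⁻²)^2
(3s)^3 = 2.0×10⁻³² / (4.0×10⁻²)^2 = 1.3×10⁻²⁹
s = 7.7×10⁻¹¹ mol L⁻¹

7.7×10⁻¹¹ M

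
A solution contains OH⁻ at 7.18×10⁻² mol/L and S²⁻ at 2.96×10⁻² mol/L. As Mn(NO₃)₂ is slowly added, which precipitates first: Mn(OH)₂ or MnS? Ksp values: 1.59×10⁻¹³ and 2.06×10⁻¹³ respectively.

MnS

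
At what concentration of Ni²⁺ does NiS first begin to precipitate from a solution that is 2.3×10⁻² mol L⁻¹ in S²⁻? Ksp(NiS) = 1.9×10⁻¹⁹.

8.3×10⁻¹⁸ M

A salt starts to precipitate once the ion product Q reaches its Ksp.
NiS(s) ⇌ Ni²⁺(aq) + S²⁻(aq)
Ksp = [Ni²⁺][S²⁻] = [Ni²⁺](2.3×10⁻²)
[Ni²⁺] = 1.9×10⁻¹⁹ / (2.3×10⁻²) = 8.3×10⁻¹⁸
[Ni²⁺] = 8.3×10⁻¹⁸ mol L⁻¹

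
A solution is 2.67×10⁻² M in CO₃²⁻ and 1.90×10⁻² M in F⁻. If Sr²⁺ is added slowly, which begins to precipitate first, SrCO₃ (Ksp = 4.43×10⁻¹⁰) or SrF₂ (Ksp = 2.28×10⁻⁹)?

SrCO₃

Precipitation begins when Q = Ksp.
For SrCO₃: [Sr²⁺] = (Ksp/[CO₃²⁻]) = 1.66×10⁻⁸ M
For SrF₂: [Sr²⁺] = (Ksp/[F⁻]^2) = 6.32×10⁻⁶ M
SrCO₃ requires the lower [Sr²⁺], so it precipitates first.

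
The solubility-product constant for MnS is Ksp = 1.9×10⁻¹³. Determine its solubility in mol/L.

4.4×10⁻⁷ M

MnS(s) ⇌ Mn²⁺(aq) + S²⁻(aq)
If s mol/L of MnS dissolves, [Mn²⁺] = s and [S²⁻] = s.
Ksp = [Mn²⁺][S²⁻] = s · s = s^2
s^2 = 1.9×10⁻¹³
s = 4.4×10⁻⁷ mol L⁻¹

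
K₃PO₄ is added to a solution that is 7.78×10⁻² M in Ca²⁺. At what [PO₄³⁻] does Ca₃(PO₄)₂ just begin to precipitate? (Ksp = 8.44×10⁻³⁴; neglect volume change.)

The threshold for precipitation is Q = Ksp.
Ca₃(PO₄)₂(s) ⇌ 3 Ca²⁺(aq) + 2 PO₄³⁻(aq)
Ksp = [Ca²⁺]^3[PO₄³⁻]^2 = [PO₄³⁻]^2(7.78×10⁻²)^3
[PO₄³⁻]^2 = 8.44×10⁻³⁴ / (7.78×10⁻²)^3 = 1.79×10⁻³⁰
[PO₄³⁻] = 1.34×10⁻¹⁵ M

1.34×10⁻¹⁵ M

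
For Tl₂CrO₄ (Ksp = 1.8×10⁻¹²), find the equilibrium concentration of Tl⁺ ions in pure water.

1.5×10⁻⁴ M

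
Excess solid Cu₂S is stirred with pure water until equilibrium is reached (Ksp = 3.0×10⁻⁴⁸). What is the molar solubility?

9.1×10⁻¹⁷ M

Cu₂S(s) ⇌ 2 Cu⁺(aq) + S²⁻(aq)
If s mol/L of Cu₂S dissolves, [Cu⁺] = 2s and [S²⁻] = s.
Ksp = [Cu⁺]^2[S²⁻] = (2s)^2 · s = 4s^3
4s^3 = 3.0×10⁻⁴⁸  ⇒  s^3 = 7.5×10⁻⁴⁹
s = 9.1×10⁻¹⁷ mol/L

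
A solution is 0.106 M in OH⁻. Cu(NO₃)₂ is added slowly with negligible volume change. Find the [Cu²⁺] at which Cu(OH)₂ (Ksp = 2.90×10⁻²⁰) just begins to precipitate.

Each salt precipitates once Q = Ksp for that salt.
Cu(OH)₂(s) ⇌ Cu²⁺(aq) + 2 OH⁻(aq)
Ksp = [Cu²⁺][OH⁻]^2 = [Cu²⁺](0.106)^2
[Cu²⁺] = 2.90×10⁻²⁰ / (0.106)^2 = 2.58×10⁻¹⁸
[Cu²⁺] = 2.58×10⁻¹⁸ M

2.58×10⁻¹⁸ M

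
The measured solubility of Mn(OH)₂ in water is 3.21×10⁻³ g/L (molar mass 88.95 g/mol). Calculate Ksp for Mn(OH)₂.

Ksp = 1.88×10⁻¹³

s = (3.21×10⁻³ g L⁻¹)/(88.95 g mol⁻¹) = 3.6088×10⁻⁵ M
Mn(OH)₂(s) ⇌ Mn²⁺(aq) + 2 OH⁻(aq)
Let s be the molar solubility. Then [Mn²⁺] = s and [OH⁻] = 2s.
Ksp = [Mn²⁺][OH⁻]^2 = s · (2s)^2 = 4s^3
Ksp = 4 × (3.6088×10⁻⁵)^3 = 1.88×10⁻¹³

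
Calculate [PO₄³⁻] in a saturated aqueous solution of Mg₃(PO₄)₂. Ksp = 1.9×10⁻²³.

Mg₃(PO₄)₂(s) ⇌ 3 Mg²⁺(aq) + 2 PO₄³⁻(aq)
Call the molar solubility s, so that [Mg²⁺] = 3s and [PO₄³⁻] = 2s.
Ksp = [Mg²⁺]^3[PO₄³⁻]^2 = (3s)^3 · (2s)^2 = 108s^5 = 1.9×10⁻²³
s = 1.1×10⁻⁵ mol L⁻¹
[PO₄³⁻] = 2s = 2.2×10⁻⁵ mol L⁻¹

2.2×10⁻⁵ M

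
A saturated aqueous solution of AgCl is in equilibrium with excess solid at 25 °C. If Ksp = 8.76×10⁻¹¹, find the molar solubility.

AgCl(s) ⇌ Ag⁺(aq) + Cl⁻(aq)
Let s be the molar solubility. Then [Ag⁺] = s and [Cl⁻] = s.
Ksp = [Ag⁺][Cl⁻] = s · s = s^2
s^2 = 8.76×10⁻¹¹
s = 9.36×10⁻⁶ M

9.36×10⁻⁶ M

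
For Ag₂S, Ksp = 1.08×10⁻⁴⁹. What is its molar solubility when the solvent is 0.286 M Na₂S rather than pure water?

3.07×10⁻²⁵ M

Ag₂S(s) ⇌ 2 Ag⁺(aq) + S²⁻(aq)
Let s be the solubility of Ag₂S here. The common ion gives [S²⁻] ≈ 0.286 M, and [Ag⁺] = 2s.
Ksp = [Ag⁺]^2[S²⁻] = (2s)^2(0.286)
(2s)^2 = 1.08×10⁻⁴⁹ / (0.286) = 3.78×10⁻⁴⁹
s = 3.07×10⁻²⁵ M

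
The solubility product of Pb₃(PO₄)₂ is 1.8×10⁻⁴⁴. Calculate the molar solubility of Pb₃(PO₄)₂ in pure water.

7.0×10⁻¹⁰ M

Pb₃(PO₄)₂(s) ⇌ 3 Pb²⁺(aq) + 2 PO₄³⁻(aq)
With molar solubility s: [Pb²⁺] = 3s, [PO₄³⁻] = 2s.
Ksp = [Pb²⁺]^3[PO₄³⁻]^2 = (3s)^3 · (2s)^2 = 108s^5
108s^5 = 1.8×10⁻⁴⁴  ⇒  s^5 = 1.7×10⁻⁴⁶
Taking the 5th root, s = 7.0×10⁻¹⁰ mol L⁻¹.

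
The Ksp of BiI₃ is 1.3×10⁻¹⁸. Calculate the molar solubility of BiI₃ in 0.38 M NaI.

2.4×10⁻¹⁷ M

BiI₃(s) ⇌ Bi³⁺(aq) + 3 I⁻(aq)
I⁻ is already present at 0.38 M. If s mol/L of BiI₃ dissolves, [Bi³⁺] = s while [I⁻] ≈ 0.38 M.
Ksp = [Bi³⁺][I⁻]^3 = s(0.38)^3
s = 1.3×10⁻¹⁸ / (0.38)^3 = 2.4×10⁻¹⁷
s = 2.4×10⁻¹⁷ M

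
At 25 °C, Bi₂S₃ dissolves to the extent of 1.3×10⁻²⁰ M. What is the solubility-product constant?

Bi₂S₃(s) ⇌ 2 Bi³⁺(aq) + 3 S²⁻(aq)
With molar solubility s: [Bi³⁺] = 2s, [S²⁻] = 3s.
Ksp = [Bi³⁺]^2[S²⁻]^3 = (2s)^2 · (3s)^3 = 108s^5
Ksp = 108 × (1.3×10⁻²⁰)^5 = 4.0×10⁻⁹⁸

Ksp = 4.0×10⁻⁹⁸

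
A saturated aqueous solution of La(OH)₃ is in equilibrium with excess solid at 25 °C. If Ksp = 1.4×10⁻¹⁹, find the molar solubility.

8.5×10⁻⁶ M

La(OH)₃(s) ⇌ La³⁺(aq) + 3 OH⁻(aq)
For each mole of La(OH)₃ that dissolves per liter, [La³⁺] = s and [OH⁻] = 3s; let s denote this solubility.
Ksp = [La³⁺][OH⁻]^3 = s · (3s)^3 = 27s^4
27s^4 = 1.4×10⁻¹⁹  ⇒  s^4 = 5.2×10⁻²¹
s = (5.2×10⁻²¹)^(1/4) = 8.5×10⁻⁶ mol L⁻¹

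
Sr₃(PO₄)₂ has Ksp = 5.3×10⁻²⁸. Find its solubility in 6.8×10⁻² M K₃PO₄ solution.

1.6×10⁻⁹ M

Sr₃(PO₄)₂(s) ⇌ 3 Sr²⁺(aq) + 2 PO₄³⁻(aq)
With PO₄³⁻ already at 6.8×10⁻² M and s small, take [PO₄³⁻] ≈ 6.8×10⁻² M and [Sr²⁺] = 3s.
Ksp = [Sr²⁺]^3[PO₄³⁻]^2 = (3s)^3(6.8×10⁻²)^2
(3s)^3 = 5.3×10⁻²⁸ / (6.8×10⁻²)^2 = 1.1×10⁻²⁵
s = 1.6×10⁻⁹ M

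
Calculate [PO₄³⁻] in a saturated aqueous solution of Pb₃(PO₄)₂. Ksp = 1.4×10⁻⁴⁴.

Pb₃(PO₄)₂(s) ⇌ 3 Pb²⁺(aq) + 2 PO₄³⁻(aq)
Let s be the molar solubility. Then [Pb²⁺] = 3s and [PO₄³⁻] = 2s.
Ksp = [Pb²⁺]^3[PO₄³⁻]^2 = (3s)^3 · (2s)^2 = 108s^5 = 1.4×10⁻⁴⁴
s = 6.6×10⁻¹⁰ mol L⁻¹
[PO₄³⁻] = 2s = 1.3×10⁻⁹ mol L⁻¹

1.3×10⁻⁹ M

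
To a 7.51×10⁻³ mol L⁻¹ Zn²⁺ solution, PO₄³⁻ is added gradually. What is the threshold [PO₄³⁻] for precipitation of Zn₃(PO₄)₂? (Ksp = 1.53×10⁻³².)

A salt starts to precipitate once the ion product Q reaches its Ksp.
Zn₃(PO₄)₂(s) ⇌ 3 Zn²⁺(aq) + 2 PO₄³⁻(aq)
Ksp = [Zn²⁺]^3[PO₄³⁻]^2 = [PO₄³⁻]^2(7.51×10⁻³)^3
[PO₄³⁻]^2 = 1.53×10⁻³² / (7.51×10⁻³)^3 = 3.61×10⁻²⁶
[PO₄³⁻] = 1.90×10⁻¹³ mol L⁻¹

1.90×10⁻¹³ M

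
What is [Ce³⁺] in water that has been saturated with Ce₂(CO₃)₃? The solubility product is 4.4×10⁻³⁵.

Ce₂(CO₃)₃(s) ⇌ 2 Ce³⁺(aq) + 3 CO₃²⁻(aq)
Call the molar solubility s, so that [Ce³⁺] = 2s and [CO₃²⁻] = 3s.
Ksp = [Ce³⁺]^2[CO₃²⁻]^3 = (2s)^2 · (3s)^3 = 108s^5 = 4.4×10⁻³⁵
s = 5.3×10⁻⁸ M
[Ce³⁺] = 2s = 1.1×10⁻⁷ M

1.1×10⁻⁷ M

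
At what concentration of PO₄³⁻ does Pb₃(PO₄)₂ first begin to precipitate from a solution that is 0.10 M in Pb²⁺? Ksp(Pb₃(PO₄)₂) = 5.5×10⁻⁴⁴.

7.4×10⁻²¹ M

The threshold for precipitation is Q = Ksp.
Pb₃(PO₄)₂(s) ⇌ 3 Pb²⁺(aq) + 2 PO₄³⁻(aq)
Ksp = [Pb²⁺]^3[PO₄³⁻]^2 = [PO₄³⁻]^2(0.10)^3
[PO₄³⁻]^2 = 5.5×10⁻⁴⁴ / (0.10)^3 = 5.5×10⁻⁴¹
[PO₄³⁻] = 7.4×10⁻²¹ M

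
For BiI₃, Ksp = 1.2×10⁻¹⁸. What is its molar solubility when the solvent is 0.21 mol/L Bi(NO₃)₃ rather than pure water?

6.0×10⁻⁷ M

BiI₃(s) ⇌ Bi³⁺(aq) + 3 I⁻(aq)
Let s be the solubility of BiI₃ here. The common ion gives [Bi³⁺] ≈ 0.21 mol/L, and [I⁻] = 3s.
Ksp = [Bi³⁺][I⁻]^3 = (0.21)(3s)^3
(3s)^3 = 1.2×10⁻¹⁸ / (0.21) = 5.7×10⁻¹⁸
s = 6.0×10⁻⁷ mol/L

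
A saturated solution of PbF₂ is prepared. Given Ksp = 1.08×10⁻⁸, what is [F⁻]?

2.78×10⁻³ M

PbF₂(s) ⇌ Pb²⁺(aq) + 2 F⁻(aq)
For each mole of PbF₂ that dissolves per liter, [Pb²⁺] = s and [F⁻] = 2s; let s denote this solubility.
Ksp = [Pb²⁺][F⁻]^2 = s · (2s)^2 = 4s^3 = 1.08×10⁻⁸
s = 1.39×10⁻³ mol L⁻¹
[F⁻] = 2s = 2.78×10⁻³ mol L⁻¹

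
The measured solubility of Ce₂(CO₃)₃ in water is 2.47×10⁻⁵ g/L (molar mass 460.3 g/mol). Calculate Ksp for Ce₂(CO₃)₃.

Ksp = 4.81×10⁻³⁵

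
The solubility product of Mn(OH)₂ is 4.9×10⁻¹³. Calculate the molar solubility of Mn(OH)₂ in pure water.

5.0×10⁻⁵ M

Mn(OH)₂(s) ⇌ Mn²⁺(aq) + 2 OH⁻(aq)
Let s be the molar solubility. Then [Mn²⁺] = s and [OH⁻] = 2s.
Ksp = [Mn²⁺][OH⁻]^2 = s · (2s)^2 = 4s^3
4s^3 = 4.9×10⁻¹³  ⇒  s^3 = 1.2×10⁻¹³
s = 5.0×10⁻⁵ M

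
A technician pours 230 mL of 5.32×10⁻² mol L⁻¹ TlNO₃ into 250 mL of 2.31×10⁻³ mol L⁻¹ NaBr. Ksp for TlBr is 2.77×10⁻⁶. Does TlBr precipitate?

Yes

Total volume after mixing = 230 + 250 = 480 mL.
[Tl⁺] = (5.32×10⁻²)(230)/480 = 2.55×10⁻² mol L⁻¹
[Br⁻] = (2.31×10⁻³)(250)/480 = 1.20×10⁻³ mol L⁻¹
Q = [Tl⁺][Br⁻] = 3.07×10⁻⁵
Since Q (3.07×10⁻⁵) exceeds Ksp (2.77×10⁻⁶), TlBr will precipitate.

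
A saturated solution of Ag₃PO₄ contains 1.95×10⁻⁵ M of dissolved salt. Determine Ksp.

Ag₃PO₄(s) ⇌ 3 Ag⁺(aq) + PO₄³⁻(aq)
Let s be the molar solubility. Then [Ag⁺] = 3s and [PO₄³⁻] = s.
Ksp = [Ag⁺]^3[PO₄³⁻] = (3s)^3 · s = 27s^4
Ksp = 27 × (1.95×10⁻⁵)^4 = 3.90×10⁻¹⁸

Ksp = 3.90×10⁻¹⁸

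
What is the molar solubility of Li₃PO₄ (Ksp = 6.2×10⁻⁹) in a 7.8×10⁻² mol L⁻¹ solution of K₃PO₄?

Li₃PO₄(s) ⇌ 3 Li⁺(aq) + PO₄³⁻(aq)
The solution already contains PO₄³⁻ at 7.8×10⁻² mol L⁻¹. Let s be the molar solubility of Li₃PO₄.
[PO₄³⁻] ≈ 7.8×10⁻² mol L⁻¹ (common ion dominates); [Li⁺] = 3s.
Ksp = [Li⁺]^3[PO₄³⁻] = (3s)^3(7.8×10⁻²)
(3s)^3 = 6.2×10⁻⁹ / (7.8×10⁻²) = 7.9×10⁻⁸
s = 1.4×10⁻³ mol L⁻¹

1.4×10⁻³ M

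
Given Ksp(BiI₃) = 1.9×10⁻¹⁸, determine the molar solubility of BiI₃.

1.6×10⁻⁵ M

BiI₃(s) ⇌ Bi³⁺(aq) + 3 I⁻(aq)
With molar solubility s: [Bi³⁺] = s, [I⁻] = 3s.
Ksp = [Bi³⁺][I⁻]^3 = s · (3s)^3 = 27s^4
27s^4 = 1.9×10⁻¹⁸  ⇒  s^4 = 7.0×10⁻²⁰
s = (7.0×10⁻²⁰)^(1/4) = 1.6×10⁻⁵ M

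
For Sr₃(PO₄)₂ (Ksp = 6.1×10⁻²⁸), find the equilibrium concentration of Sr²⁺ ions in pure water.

4.2×10⁻⁶ M

Sr₃(PO₄)₂(s) ⇌ 3 Sr²⁺(aq) + 2 PO₄³⁻(aq)
For each mole of Sr₃(PO₄)₂ that dissolves per liter, [Sr²⁺] = 3s and [PO₄³⁻] = 2s; let s denote this solubility.
Ksp = [Sr²⁺]^3[PO₄³⁻]^2 = (3s)^3 · (2s)^2 = 108s^5 = 6.1×10⁻²⁸
s = 1.4×10⁻⁶ mol L⁻¹
[Sr²⁺] = 3s = 4.2×10⁻⁶ mol L⁻¹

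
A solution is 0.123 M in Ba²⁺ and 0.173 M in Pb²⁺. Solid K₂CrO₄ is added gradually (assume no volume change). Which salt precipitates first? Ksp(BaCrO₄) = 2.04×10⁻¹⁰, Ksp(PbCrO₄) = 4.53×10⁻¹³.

PbCrO₄

Precipitation of each salt begins when its ion product equals Ksp.
For BaCrO₄: [CrO₄²⁻] = (Ksp/[Ba²⁺]) = 1.66×10⁻⁹ M
For PbCrO₄: [CrO₄²⁻] = (Ksp/[Pb²⁺]) = 2.62×10⁻¹² M
Since PbCrO₄ needs less CrO₄²⁻ to reach saturation, it precipitates first.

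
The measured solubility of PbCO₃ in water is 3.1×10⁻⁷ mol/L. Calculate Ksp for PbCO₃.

Ksp = 9.6×10⁻¹⁴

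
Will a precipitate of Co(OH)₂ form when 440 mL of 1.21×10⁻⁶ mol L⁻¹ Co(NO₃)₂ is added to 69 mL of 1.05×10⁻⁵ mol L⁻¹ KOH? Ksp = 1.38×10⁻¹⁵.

No

Total volume after mixing = 440 + 69 = 509 mL.
[Co²⁺] = (1.21×10⁻⁶)(440)/509 = 1.05×10⁻⁶ mol L⁻¹
[OH⁻] = (1.05×10⁻⁵)(69)/509 = 1.42×10⁻⁶ mol L⁻¹
Q = [Co²⁺][OH⁻]^2 = 2.12×10⁻¹⁸
Q < Ksp (2.12×10⁻¹⁸ vs 1.38×10⁻¹⁵); the solution remains unsaturated and no precipitate forms.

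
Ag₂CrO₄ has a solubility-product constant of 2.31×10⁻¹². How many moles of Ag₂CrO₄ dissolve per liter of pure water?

8.33×10⁻⁵ M

Ag₂CrO₄(s) ⇌ 2 Ag⁺(aq) + CrO₄²⁻(aq)
For each mole of Ag₂CrO₄ that dissolves per liter, [Ag⁺] = 2s and [CrO₄²⁻] = s; let s denote this solubility.
Ksp = [Ag⁺]^2[CrO₄²⁻] = (2s)^2 · s = 4s^3
4s^3 = 2.31×10⁻¹²  ⇒  s^3 = 5.78×10⁻¹³
s = 8.33×10⁻⁵ mol L⁻¹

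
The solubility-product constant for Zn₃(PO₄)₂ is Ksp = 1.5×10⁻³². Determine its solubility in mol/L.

1.7×10⁻⁷ M

Zn₃(PO₄)₂(s) ⇌ 3 Zn²⁺(aq) + 2 PO₄³⁻(aq)
If s mol/L of Zn₃(PO₄)₂ dissolves, [Zn²⁺] = 3s and [PO₄³⁻] = 2s.
Ksp = [Zn²⁺]^3[PO₄³⁻]^2 = (3s)^3 · (2s)^2 = 108s^5
108s^5 = 1.5×10⁻³²  ⇒  s^5 = 1.4×10⁻³⁴
s = 1.7×10⁻⁷ mol L⁻¹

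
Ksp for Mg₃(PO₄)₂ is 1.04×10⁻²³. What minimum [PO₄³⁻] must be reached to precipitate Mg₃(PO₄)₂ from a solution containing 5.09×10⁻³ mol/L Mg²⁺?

8.88×10⁻⁹ M

A salt starts to precipitate once the ion product Q reaches its Ksp.
Mg₃(PO₄)₂(s) ⇌ 3 Mg²⁺(aq) + 2 PO₄³⁻(aq)
Ksp = [Mg²⁺]^3[PO₄³⁻]^2 = [PO₄³⁻]^2(5.09×10⁻³)^3
[PO₄³⁻]^2 = 1.04×10⁻²³ / (5.09×10⁻³)^3 = 7.89×10⁻¹⁷
[PO₄³⁻] = 8.88×10⁻⁹ mol/L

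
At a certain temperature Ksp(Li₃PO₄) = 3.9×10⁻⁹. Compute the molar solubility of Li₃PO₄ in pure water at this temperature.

Li₃PO₄(s) ⇌ 3 Li⁺(aq) + PO₄³⁻(aq)
Call the molar solubility s, so that [Li⁺] = 3s and [PO₄³⁻] = s.
Ksp = [Li⁺]^3[PO₄³⁻] = (3s)^3 · s = 27s^4
27s^4 = 3.9×10⁻⁹  ⇒  s^4 = 1.4×10⁻¹⁰
Taking the 4th root, s = 3.5×10⁻³ M.

3.5×10⁻³ M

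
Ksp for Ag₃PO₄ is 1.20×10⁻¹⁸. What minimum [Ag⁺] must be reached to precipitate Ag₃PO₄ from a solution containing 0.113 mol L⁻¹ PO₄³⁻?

A salt starts to precipitate once the ion product Q reaches its Ksp.
Ag₃PO₄(s) ⇌ 3 Ag⁺(aq) + PO₄³⁻(aq)
Ksp = [Ag⁺]^3[PO₄³⁻] = [Ag⁺]^3(0.113)
[Ag⁺]^3 = 1.20×10⁻¹⁸ / (0.113) = 1.06×10⁻¹⁷
[Ag⁺] = 2.20×10⁻⁶ mol L⁻¹

2.20×10⁻⁶ M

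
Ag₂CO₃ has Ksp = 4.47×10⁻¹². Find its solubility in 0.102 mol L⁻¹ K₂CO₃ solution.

3.31×10⁻⁶ M

Ag₂CO₃(s) ⇌ 2 Ag⁺(aq) + CO₃²⁻(aq)
CO₃²⁻ is already present at 0.102 mol L⁻¹. If s mol/L of Ag₂CO₃ dissolves, [Ag⁺] = 2s while [CO₃²⁻] ≈ 0.102 mol L⁻¹.
Ksp = [Ag⁺]^2[CO₃²⁻] = (2s)^2(0.102)
(2s)^2 = 4.47×10⁻¹² / (0.102) = 4.38×10⁻¹¹
s = 3.31×10⁻⁶ mol L⁻¹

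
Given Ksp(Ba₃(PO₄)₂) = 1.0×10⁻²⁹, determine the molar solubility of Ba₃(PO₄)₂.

Ba₃(PO₄)₂(s) ⇌ 3 Ba²⁺(aq) + 2 PO₄³⁻(aq)
If s mol/L of Ba₃(PO₄)₂ dissolves, [Ba²⁺] = 3s and [PO₄³⁻] = 2s.
Ksp = [Ba²⁺]^3[PO₄³⁻]^2 = (3s)^3 · (2s)^2 = 108s^5
108s^5 = 1.0×10⁻²⁹  ⇒  s^5 = 9.3×10⁻³²
s = 6.2×10⁻⁷ M

6.2×10⁻⁷ M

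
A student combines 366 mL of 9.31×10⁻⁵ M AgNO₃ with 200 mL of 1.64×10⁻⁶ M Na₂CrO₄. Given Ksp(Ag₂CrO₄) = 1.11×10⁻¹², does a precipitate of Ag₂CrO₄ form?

No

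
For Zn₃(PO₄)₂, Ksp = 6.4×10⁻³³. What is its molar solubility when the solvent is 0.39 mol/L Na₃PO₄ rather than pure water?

1.2×10⁻¹¹ M

Zn₃(PO₄)₂(s) ⇌ 3 Zn²⁺(aq) + 2 PO₄³⁻(aq)
With PO₄³⁻ already at 0.39 mol/L and s small, take [PO₄³⁻] ≈ 0.39 mol/L and [Zn²⁺] = 3s.
Ksp = [Zn²⁺]^3[PO₄³⁻]^2 = (3s)^3(0.39)^2
(3s)^3 = 6.4×10⁻³³ / (0.39)^2 = 4.2×10⁻³²
s = 1.2×10⁻¹¹ mol/L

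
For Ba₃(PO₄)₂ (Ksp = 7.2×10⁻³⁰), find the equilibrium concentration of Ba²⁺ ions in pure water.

1.7×10⁻⁶ M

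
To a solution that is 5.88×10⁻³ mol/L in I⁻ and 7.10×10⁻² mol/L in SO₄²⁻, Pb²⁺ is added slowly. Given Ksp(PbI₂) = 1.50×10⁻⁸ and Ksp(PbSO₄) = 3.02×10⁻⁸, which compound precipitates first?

PbSO₄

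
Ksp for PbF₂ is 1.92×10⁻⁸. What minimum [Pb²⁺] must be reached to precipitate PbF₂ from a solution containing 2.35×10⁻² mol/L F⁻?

The threshold for precipitation is Q = Ksp.
PbF₂(s) ⇌ Pb²⁺(aq) + 2 F⁻(aq)
Ksp = [Pb²⁺][F⁻]^2 = [Pb²⁺](2.35×10⁻²)^2
[Pb²⁺] = 1.92×10⁻⁸ / (2.35×10⁻²)^2 = 3.48×10⁻⁵
[Pb²⁺] = 3.48×10⁻⁵ mol/L

3.48×10⁻⁵ M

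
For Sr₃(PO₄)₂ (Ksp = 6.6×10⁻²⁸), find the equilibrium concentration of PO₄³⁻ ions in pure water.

2.9×10⁻⁶ M

Sr₃(PO₄)₂(s) ⇌ 3 Sr²⁺(aq) + 2 PO₄³⁻(aq)
For each mole of Sr₃(PO₄)₂ that dissolves per liter, [Sr²⁺] = 3s and [PO₄³⁻] = 2s; let s denote this solubility.
Ksp = [Sr²⁺]^3[PO₄³⁻]^2 = (3s)^3 · (2s)^2 = 108s^5 = 6.6×10⁻²⁸
s = 1.4×10⁻⁶ mol L⁻¹
[PO₄³⁻] = 2s = 2.9×10⁻⁶ mol L⁻¹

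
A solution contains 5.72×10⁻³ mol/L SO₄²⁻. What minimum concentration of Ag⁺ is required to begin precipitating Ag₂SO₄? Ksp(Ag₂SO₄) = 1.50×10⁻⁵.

5.12×10⁻² M

Each salt precipitates once Q = Ksp for that salt.
Ag₂SO₄(s) ⇌ 2 Ag⁺(aq) + SO₄²⁻(aq)
Ksp = [Ag⁺]^2[SO₄²⁻] = [Ag⁺]^2(5.72×10⁻³)
[Ag⁺]^2 = 1.50×10⁻⁵ / (5.72×10⁻³) = 2.62×10⁻³
[Ag⁺] = 5.12×10⁻² mol/L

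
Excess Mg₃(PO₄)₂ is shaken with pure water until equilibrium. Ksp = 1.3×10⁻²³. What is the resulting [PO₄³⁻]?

Mg₃(PO₄)₂(s) ⇌ 3 Mg²⁺(aq) + 2 PO₄³⁻(aq)
For each mole of Mg₃(PO₄)₂ that dissolves per liter, [Mg²⁺] = 3s and [PO₄³⁻] = 2s; let s denote this solubility.
Ksp = [Mg²⁺]^3[PO₄³⁻]^2 = (3s)^3 · (2s)^2 = 108s^5 = 1.3×10⁻²³
s = 1.0×10⁻⁵ M
[PO₄³⁻] = 2s = 2.1×10⁻⁵ M

2.1×10⁻⁵ M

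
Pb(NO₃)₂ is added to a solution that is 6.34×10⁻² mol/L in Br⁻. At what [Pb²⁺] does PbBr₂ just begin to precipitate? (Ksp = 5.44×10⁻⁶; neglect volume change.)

Precipitation of each salt begins when its ion product equals Ksp.
PbBr₂(s) ⇌ Pb²⁺(aq) + 2 Br⁻(aq)
Ksp = [Pb²⁺][Br⁻]^2 = [Pb²⁺](6.34×10⁻²)^2
[Pb²⁺] = 5.44×10⁻⁶ / (6.34×10⁻²)^2 = 1.35×10⁻³
[Pb²⁺] = 1.35×10⁻³ mol/L

1.35×10⁻³ M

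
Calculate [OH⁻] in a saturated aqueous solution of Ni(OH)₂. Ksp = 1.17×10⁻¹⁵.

Ni(OH)₂(s) ⇌ Ni²⁺(aq) + 2 OH⁻(aq)
With molar solubility s: [Ni²⁺] = s, [OH⁻] = 2s.
Ksp = [Ni²⁺][OH⁻]^2 = s · (2s)^2 = 4s^3 = 1.17×10⁻¹⁵
s = 6.64×10⁻⁶ mol/L
[OH⁻] = 2s = 1.33×10⁻⁵ mol/L

1.33×10⁻⁵ M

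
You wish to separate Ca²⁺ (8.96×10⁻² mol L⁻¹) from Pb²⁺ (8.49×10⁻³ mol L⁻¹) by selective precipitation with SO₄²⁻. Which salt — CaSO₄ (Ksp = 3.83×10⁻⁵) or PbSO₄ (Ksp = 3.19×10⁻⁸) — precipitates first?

Each salt precipitates once Q = Ksp for that salt.
For CaSO₄: [SO₄²⁻] = (Ksp/[Ca²⁺]) = 4.27×10⁻⁴ mol L⁻¹
For PbSO₄: [SO₄²⁻] = (Ksp/[Pb²⁺]) = 3.76×10⁻⁶ mol L⁻¹
The smaller threshold [SO₄²⁻] is reached first, so PbSO₄ precipitates first.

PbSO₄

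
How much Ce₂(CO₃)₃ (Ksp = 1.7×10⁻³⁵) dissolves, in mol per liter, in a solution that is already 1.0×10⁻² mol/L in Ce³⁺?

Ce₂(CO₃)₃(s) ⇌ 2 Ce³⁺(aq) + 3 CO₃²⁻(aq)
Let s be the solubility of Ce₂(CO₃)₃ here. The common ion gives [Ce³⁺] ≈ 1.0×10⁻² mol/L, and [CO₃²⁻] = 3s.
Ksp = [Ce³⁺]^2[CO₃²⁻]^3 = (1.0×10⁻²)^2(3s)^3
(3s)^3 = 1.7×10⁻³⁵ / (1.0×10⁻²)^2 = 1.7×10⁻³¹
s = 1.8×10⁻¹¹ mol/L

1.8×10⁻¹¹ M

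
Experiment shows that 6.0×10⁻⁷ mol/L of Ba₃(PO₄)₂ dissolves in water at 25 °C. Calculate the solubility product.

Ba₃(PO₄)₂(s) ⇌ 3 Ba²⁺(aq) + 2 PO₄³⁻(aq)
Call the molar solubility s, so that [Ba²⁺] = 3s and [PO₄³⁻] = 2s.
Ksp = [Ba²⁺]^3[PO₄³⁻]^2 = (3s)^3 · (2s)^2 = 108s^5
Ksp = 108 × (6.0×10⁻⁷)^5 = 8.4×10⁻³⁰

Ksp = 8.4×10⁻³⁰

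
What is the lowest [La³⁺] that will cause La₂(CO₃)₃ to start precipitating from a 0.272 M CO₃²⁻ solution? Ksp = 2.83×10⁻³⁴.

1.19×10⁻¹⁶ M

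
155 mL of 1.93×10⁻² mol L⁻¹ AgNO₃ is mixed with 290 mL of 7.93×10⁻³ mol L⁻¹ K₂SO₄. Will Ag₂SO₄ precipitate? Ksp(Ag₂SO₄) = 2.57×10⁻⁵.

No

The combined volume is 445 mL.
[Ag⁺] = (1.93×10⁻²)(155)/445 = 6.72×10⁻³ mol L⁻¹
[SO₄²⁻] = (7.93×10⁻³)(290)/445 = 5.17×10⁻³ mol L⁻¹
Q = [Ag⁺]^2[SO₄²⁻] = 2.34×10⁻⁷
Since Q (2.34×10⁻⁷) is less than Ksp (2.57×10⁻⁵), no Ag₂SO₄ precipitates.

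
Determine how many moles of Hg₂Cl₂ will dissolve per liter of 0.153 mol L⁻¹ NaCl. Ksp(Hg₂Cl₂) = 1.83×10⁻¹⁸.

Hg₂Cl₂(s) ⇌ Hg₂²⁺(aq) + 2 Cl⁻(aq)
Cl⁻ is already present at 0.153 mol L⁻¹. If s mol/L of Hg₂Cl₂ dissolves, [Hg₂²⁺] = s while [Cl⁻] ≈ 0.153 mol L⁻¹.
Ksp = [Hg₂²⁺][Cl⁻]^2 = s(0.153)^2
s = 1.83×10⁻¹⁸ / (0.153)^2 = 7.82×10⁻¹⁷
s = 7.82×10⁻¹⁷ mol L⁻¹

7.82×10⁻¹⁷ M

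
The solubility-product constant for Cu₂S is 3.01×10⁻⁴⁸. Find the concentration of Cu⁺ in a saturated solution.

1.82×10⁻¹⁶ M

Cu₂S(s) ⇌ 2 Cu⁺(aq) + S²⁻(aq)
With molar solubility s: [Cu⁺] = 2s, [S²⁻] = s.
Ksp = [Cu⁺]^2[S²⁻] = (2s)^2 · s = 4s^3 = 3.01×10⁻⁴⁸
s = 9.10×10⁻¹⁷ M
[Cu⁺] = 2s = 1.82×10⁻¹⁶ M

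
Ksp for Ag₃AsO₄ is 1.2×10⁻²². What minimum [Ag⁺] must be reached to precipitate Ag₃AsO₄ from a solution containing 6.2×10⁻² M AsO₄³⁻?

1.2×10⁻⁷ M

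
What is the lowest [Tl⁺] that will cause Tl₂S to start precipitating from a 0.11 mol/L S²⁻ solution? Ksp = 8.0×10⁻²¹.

The threshold for precipitation is Q = Ksp.
Tl₂S(s) ⇌ 2 Tl⁺(aq) + S²⁻(aq)
Ksp = [Tl⁺]^2[S²⁻] = [Tl⁺]^2(0.11)
[Tl⁺]^2 = 8.0×10⁻²¹ / (0.11) = 7.3×10⁻²⁰
[Tl⁺] = 2.7×10⁻¹⁰ mol/L

2.7×10⁻¹⁰ M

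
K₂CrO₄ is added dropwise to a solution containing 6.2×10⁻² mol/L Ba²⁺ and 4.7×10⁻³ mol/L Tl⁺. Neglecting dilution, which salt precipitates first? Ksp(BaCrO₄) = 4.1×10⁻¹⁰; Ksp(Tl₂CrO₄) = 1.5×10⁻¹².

Precipitation of each salt begins when its ion product equals Ksp.
For BaCrO₄: [CrO₄²⁻] = (Ksp/[Ba²⁺]) = 6.6×10⁻⁹ mol/L
For Tl₂CrO₄: [CrO₄²⁻] = (Ksp/[Tl⁺]^2) = 6.8×10⁻⁸ mol/L
The smaller threshold [CrO₄²⁻] is reached first, so BaCrO₄ precipitates first.

BaCrO₄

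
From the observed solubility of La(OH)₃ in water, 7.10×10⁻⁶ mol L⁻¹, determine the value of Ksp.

Ksp = 6.86×10⁻²⁰

La(OH)₃(s) ⇌ La³⁺(aq) + 3 OH⁻(aq)
With molar solubility s: [La³⁺] = s, [OH⁻] = 3s.
Ksp = [La³⁺][OH⁻]^3 = s · (3s)^3 = 27s^4
Ksp = 27 × (7.10×10⁻⁶)^4 = 6.86×10⁻²⁰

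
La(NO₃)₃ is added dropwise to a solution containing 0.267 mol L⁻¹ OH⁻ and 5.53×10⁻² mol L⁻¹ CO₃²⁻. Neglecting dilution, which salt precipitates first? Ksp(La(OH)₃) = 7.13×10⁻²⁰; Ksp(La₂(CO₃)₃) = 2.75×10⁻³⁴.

La(OH)₃

A salt starts to precipitate once the ion product Q reaches its Ksp.
For La(OH)₃: [La³⁺] = (Ksp/[OH⁻]^3) = 3.75×10⁻¹⁸ mol L⁻¹
For La₂(CO₃)₃: [La³⁺] = (Ksp/[CO₃²⁻]^3)^(1/2) = 1.28×10⁻¹⁵ mol L⁻¹
La(OH)₃ requires the lower [La³⁺], so it precipitates first.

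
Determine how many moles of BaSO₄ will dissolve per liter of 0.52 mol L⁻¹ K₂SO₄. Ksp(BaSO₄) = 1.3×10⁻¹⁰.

BaSO₄(s) ⇌ Ba²⁺(aq) + SO₄²⁻(aq)
SO₄²⁻ is already present at 0.52 mol L⁻¹. If s mol/L of BaSO₄ dissolves, [Ba²⁺] = s while [SO₄²⁻] ≈ 0.52 mol L⁻¹.
Ksp = [Ba²⁺][SO₄²⁻] = s(0.52)
s = 1.3×10⁻¹⁰ / (0.52) = 2.5×10⁻¹⁰
s = 2.5×10⁻¹⁰ mol L⁻¹

2.5×10⁻¹⁰ M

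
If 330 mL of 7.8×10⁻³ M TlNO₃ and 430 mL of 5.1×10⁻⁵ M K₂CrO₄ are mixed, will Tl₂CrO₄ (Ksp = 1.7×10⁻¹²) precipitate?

Yes

Total volume after mixing = 330 + 430 = 760 mL.
[Tl⁺] = (7.8×10⁻³)(330)/760 = 3.4×10⁻³ M
[CrO₄²⁻] = (5.1×10⁻⁵)(430)/760 = 2.9×10⁻⁵ M
Q = [Tl⁺]^2[CrO₄²⁻] = 3.3×10⁻¹⁰
Because Q > Ksp (3.3×10⁻¹⁰ vs 1.7×10⁻¹²), a precipitate of Tl₂CrO₄ forms.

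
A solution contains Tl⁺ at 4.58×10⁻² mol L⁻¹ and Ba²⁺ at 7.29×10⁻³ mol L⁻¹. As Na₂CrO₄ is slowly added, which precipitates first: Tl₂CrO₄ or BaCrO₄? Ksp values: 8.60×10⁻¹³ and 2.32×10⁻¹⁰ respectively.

Tl₂CrO₄

Precipitation of each salt begins when its ion product equals Ksp.
For Tl₂CrO₄: [CrO₄²⁻] = (Ksp/[Tl⁺]^2) = 4.10×10⁻¹⁰ mol L⁻¹
For BaCrO₄: [CrO₄²⁻] = (Ksp/[Ba²⁺]) = 3.18×10⁻⁸ mol L⁻¹
The smaller threshold [CrO₄²⁻] is reached first, so Tl₂CrO₄ precipitates first.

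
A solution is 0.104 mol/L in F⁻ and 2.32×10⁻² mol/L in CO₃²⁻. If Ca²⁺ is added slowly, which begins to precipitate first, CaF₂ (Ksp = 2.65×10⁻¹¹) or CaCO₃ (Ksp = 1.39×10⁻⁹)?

Each salt precipitates once Q = Ksp for that salt.
For CaF₂: [Ca²⁺] = (Ksp/[F⁻]^2) = 2.45×10⁻⁹ mol/L
For CaCO₃: [Ca²⁺] = (Ksp/[CO₃²⁻]) = 5.99×10⁻⁸ mol/L
The smaller threshold [Ca²⁺] is reached first, so CaF₂ precipitates first.

CaF₂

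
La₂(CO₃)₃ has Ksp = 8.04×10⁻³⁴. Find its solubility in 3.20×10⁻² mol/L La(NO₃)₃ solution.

3.08×10⁻¹¹ M

La₂(CO₃)₃(s) ⇌ 2 La³⁺(aq) + 3 CO₃²⁻(aq)
With La³⁺ already at 3.20×10⁻² mol/L and s small, take [La³⁺] ≈ 3.20×10⁻² mol/L and [CO₃²⁻] = 3s.
Ksp = [La³⁺]^2[CO₃²⁻]^3 = (3.20×10⁻²)^2(3s)^3
(3s)^3 = 8.04×10⁻³⁴ / (3.20×10⁻²)^2 = 7.85×10⁻³¹
s = 3.08×10⁻¹¹ mol/L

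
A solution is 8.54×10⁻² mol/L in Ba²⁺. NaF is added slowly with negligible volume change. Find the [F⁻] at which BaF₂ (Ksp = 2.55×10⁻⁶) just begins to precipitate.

Precipitation begins when Q = Ksp.
BaF₂(s) ⇌ Ba²⁺(aq) + 2 F⁻(aq)
Ksp = [Ba²⁺][F⁻]^2 = [F⁻]^2(8.54×10⁻²)
[F⁻]^2 = 2.55×10⁻⁶ / (8.54×10⁻²) = 2.99×10⁻⁵
[F⁻] = 5.46×10⁻³ mol/L

5.46×10⁻³ M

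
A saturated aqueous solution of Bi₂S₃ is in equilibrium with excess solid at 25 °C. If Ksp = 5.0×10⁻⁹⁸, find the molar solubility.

Bi₂S₃(s) ⇌ 2 Bi³⁺(aq) + 3 S²⁻(aq)
Let s be the molar solubility. Then [Bi³⁺] = 2s and [S²⁻] = 3s.
Ksp = [Bi³⁺]^2[S²⁻]^3 = (2s)^2 · (3s)^3 = 108s^5
108s^5 = 5.0×10⁻⁹⁸  ⇒  s^5 = 4.6×10⁻¹⁰⁰
Taking the 5th root, s = 1.4×10⁻²⁰ mol L⁻¹.

1.4×10⁻²⁰ M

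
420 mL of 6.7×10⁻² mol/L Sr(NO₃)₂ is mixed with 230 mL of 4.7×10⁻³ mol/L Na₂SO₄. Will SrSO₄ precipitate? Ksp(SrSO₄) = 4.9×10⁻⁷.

Yes

The combined volume is 650 mL.
[Sr²⁺] = (6.7×10⁻²)(420)/650 = 4.3×10⁻² mol/L
[SO₄²⁻] = (4.7×10⁻³)(230)/650 = 1.7×10⁻³ mol/L
Q = [Sr²⁺][SO₄²⁻] = 7.2×10⁻⁵
Because Q > Ksp (7.2×10⁻⁵ vs 4.9×10⁻⁷), a precipitate of SrSO₄ forms.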